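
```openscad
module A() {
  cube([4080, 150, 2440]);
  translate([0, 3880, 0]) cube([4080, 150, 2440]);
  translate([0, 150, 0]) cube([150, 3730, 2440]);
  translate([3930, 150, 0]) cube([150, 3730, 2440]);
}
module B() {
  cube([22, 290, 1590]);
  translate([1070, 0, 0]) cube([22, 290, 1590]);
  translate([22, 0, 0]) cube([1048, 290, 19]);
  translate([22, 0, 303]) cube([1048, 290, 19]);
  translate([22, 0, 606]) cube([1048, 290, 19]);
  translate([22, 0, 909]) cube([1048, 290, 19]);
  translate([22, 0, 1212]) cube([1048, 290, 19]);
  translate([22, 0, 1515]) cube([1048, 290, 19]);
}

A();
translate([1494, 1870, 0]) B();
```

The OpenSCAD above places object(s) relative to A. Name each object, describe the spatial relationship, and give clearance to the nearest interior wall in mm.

A is a house frame. B is a bookshelf. The bookshelf sits inside the house frame, centred. The clearance to the nearest interior wall is 1344 mm.

Clearances: x = 1344, y = 1720; minimum 1344 mm.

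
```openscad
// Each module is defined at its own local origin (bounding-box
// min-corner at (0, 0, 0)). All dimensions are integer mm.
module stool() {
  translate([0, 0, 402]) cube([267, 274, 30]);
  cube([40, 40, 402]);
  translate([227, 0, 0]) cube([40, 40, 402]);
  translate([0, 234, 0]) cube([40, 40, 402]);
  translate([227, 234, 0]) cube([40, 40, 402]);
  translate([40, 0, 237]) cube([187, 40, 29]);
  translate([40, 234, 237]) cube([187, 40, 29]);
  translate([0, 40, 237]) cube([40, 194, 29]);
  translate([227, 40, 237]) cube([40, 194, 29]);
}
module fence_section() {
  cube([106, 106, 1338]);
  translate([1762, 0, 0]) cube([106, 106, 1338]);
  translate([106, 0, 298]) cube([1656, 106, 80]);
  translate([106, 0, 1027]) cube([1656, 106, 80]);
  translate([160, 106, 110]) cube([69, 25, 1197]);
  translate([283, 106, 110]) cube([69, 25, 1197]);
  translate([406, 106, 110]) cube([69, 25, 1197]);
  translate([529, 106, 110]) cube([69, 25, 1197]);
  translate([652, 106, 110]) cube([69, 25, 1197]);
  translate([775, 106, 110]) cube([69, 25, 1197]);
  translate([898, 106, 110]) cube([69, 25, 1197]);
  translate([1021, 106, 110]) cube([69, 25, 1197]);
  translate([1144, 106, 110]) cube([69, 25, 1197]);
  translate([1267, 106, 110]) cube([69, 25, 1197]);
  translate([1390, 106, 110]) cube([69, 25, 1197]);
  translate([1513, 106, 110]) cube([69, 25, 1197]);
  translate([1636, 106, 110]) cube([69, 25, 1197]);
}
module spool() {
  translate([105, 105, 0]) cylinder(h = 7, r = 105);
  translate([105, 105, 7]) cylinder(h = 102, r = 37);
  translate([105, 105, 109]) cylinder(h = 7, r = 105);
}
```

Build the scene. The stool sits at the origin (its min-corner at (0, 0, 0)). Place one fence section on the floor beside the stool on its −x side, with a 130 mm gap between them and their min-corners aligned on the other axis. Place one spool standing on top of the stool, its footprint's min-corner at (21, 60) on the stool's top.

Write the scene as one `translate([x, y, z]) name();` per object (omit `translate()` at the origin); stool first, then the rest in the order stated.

stool();
translate([-1998, 0, 0]) fence_section();
translate([21, 60, 432]) spool();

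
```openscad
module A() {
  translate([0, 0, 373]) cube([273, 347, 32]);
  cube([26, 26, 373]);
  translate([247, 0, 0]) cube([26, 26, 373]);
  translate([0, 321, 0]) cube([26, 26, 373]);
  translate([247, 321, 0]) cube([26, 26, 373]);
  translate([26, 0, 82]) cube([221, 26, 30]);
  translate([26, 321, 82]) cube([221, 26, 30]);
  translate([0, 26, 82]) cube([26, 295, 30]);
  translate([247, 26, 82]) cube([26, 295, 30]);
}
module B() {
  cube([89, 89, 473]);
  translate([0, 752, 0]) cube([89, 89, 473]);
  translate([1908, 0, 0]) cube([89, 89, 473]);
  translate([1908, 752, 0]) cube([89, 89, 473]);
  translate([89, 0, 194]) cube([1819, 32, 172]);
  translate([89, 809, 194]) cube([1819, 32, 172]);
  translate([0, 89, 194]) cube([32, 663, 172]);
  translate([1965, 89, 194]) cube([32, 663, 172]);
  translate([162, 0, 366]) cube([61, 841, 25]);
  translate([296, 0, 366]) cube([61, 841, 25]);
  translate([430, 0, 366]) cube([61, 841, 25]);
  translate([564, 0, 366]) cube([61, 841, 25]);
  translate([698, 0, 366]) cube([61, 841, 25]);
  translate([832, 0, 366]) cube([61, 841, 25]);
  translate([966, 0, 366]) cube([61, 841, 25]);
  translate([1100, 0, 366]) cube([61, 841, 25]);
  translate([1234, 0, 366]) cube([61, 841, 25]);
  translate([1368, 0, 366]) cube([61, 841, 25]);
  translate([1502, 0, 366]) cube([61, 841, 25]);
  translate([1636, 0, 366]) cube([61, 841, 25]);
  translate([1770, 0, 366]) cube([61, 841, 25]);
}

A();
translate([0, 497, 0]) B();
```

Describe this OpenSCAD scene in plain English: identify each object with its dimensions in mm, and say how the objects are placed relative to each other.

A is a four-legged stool. The seat is a 273×347×32 mm slab whose top surface is at z = 405 mm; four square legs, each 26×26 mm in cross-section, run from the floor (z = 0) to the underside of the seat, each flush with a corner of the seat. Four stretchers, 26 mm wide and 30 mm tall, connect adjacent legs with their undersides at z = 82 mm, each running between the inner faces of the legs it joins and aligned with the legs' outer faces on the other axis.

B is a bed frame 1997 mm long (x) by 841 mm wide (y). Four 89×89 mm corner posts, 473 mm tall, at the corners of the footprint. Four rails of 32 mm thickness and 172 mm height run between adjacent posts with their undersides at z = 194 mm, their outer faces flush with the outside of the frame (the two x-running rails run between the posts' inner faces; the two y-running rails run between the posts' inner faces). 13 slats, each 61 mm wide (x) and 25 mm thick, lie across the top of the two x-running rails, running the full 841 mm width of the frame in y; the slats are evenly spaced along x between the inner faces of the end posts with equal gaps (rounded down to the nearest mm) at the −x end and between each pair — any rounding remainder accumulates at the +x end.

The bed frame is on the floor beside the stool on its +y side.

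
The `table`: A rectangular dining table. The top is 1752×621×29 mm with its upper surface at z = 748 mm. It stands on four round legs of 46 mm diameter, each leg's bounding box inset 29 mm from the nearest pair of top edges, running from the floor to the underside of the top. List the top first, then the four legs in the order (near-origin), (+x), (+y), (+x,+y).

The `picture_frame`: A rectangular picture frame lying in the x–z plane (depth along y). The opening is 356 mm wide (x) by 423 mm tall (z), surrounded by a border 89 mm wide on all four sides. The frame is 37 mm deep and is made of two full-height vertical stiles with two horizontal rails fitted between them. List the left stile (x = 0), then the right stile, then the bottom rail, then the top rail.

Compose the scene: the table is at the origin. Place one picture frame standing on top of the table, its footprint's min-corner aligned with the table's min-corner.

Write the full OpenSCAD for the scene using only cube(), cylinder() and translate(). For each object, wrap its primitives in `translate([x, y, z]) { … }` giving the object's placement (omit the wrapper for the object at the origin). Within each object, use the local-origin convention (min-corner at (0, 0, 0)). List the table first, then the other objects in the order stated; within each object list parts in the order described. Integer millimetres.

translate([0, 0, 719]) cube([1752, 621, 29]);
translate([52, 52, 0]) cylinder(h = 719, r = 23);
translate([1700, 52, 0]) cylinder(h = 719, r = 23);
translate([52, 569, 0]) cylinder(h = 719, r = 23);
translate([1700, 569, 0]) cylinder(h = 719, r = 23);
translate([0, 0, 748]) {
  cube([89, 37, 601]);
  translate([445, 0, 0]) cube([89, 37, 601]);
  translate([89, 0, 0]) cube([356, 37, 89]);
  translate([89, 0, 512]) cube([356, 37, 89]);
}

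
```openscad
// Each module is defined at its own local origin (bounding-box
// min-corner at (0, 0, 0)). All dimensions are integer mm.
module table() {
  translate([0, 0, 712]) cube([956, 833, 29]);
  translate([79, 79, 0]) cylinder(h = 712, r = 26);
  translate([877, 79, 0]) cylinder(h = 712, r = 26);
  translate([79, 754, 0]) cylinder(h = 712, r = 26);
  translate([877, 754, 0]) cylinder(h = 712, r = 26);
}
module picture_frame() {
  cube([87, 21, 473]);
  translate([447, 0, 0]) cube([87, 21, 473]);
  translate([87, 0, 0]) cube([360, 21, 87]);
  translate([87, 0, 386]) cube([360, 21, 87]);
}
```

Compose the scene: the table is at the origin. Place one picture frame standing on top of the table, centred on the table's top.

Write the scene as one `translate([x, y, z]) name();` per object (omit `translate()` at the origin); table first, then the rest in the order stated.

table();
translate([211, 406, 741]) picture_frame();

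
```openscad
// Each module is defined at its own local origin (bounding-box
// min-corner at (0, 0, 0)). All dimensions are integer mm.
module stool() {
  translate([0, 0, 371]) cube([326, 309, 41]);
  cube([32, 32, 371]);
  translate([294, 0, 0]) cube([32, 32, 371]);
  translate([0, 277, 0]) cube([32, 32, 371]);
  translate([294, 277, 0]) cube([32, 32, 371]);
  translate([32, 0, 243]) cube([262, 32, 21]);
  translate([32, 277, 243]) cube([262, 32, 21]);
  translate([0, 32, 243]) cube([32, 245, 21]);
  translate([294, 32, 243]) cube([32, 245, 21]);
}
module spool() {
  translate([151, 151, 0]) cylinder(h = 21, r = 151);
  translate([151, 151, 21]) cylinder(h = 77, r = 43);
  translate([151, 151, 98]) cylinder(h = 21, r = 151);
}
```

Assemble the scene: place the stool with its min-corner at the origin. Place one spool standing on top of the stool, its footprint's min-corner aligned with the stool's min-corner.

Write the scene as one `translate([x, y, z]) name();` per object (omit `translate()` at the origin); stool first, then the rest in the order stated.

stool();
translate([0, 0, 412]) spool();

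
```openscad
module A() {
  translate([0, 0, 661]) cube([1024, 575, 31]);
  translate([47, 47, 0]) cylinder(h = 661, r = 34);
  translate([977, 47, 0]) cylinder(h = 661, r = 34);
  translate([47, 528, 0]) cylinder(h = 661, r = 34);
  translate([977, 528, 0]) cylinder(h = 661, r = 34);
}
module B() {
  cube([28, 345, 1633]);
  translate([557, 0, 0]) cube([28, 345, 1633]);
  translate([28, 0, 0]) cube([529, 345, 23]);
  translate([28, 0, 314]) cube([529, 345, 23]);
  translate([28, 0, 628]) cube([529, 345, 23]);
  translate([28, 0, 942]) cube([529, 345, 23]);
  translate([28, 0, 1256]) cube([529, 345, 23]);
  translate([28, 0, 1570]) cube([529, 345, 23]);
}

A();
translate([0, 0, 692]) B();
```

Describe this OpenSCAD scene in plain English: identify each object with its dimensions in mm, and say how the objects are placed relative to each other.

A is a table: top 1024 mm (x) × 575 mm (y), 31 mm thick, upper face at z = 692 mm, on four round legs of 68 mm diameter, each leg's bounding box inset 13 mm from the nearest pair of top edges, running from z = 0 to the bottom of the top.

B is an open bookshelf. Two side panels, each 28 mm thick, 345 mm deep and 1633 mm tall, stand 585 mm apart (outside-to-outside). Between them sit 6 shelves, each 23 mm thick and 345 mm deep, spanning the full gap between the sides. The bottom shelf rests on the floor (its underside at z = 0) and the clear gap between one shelf's top and the next shelf's underside is 291 mm.

The bookshelf is on top of the table.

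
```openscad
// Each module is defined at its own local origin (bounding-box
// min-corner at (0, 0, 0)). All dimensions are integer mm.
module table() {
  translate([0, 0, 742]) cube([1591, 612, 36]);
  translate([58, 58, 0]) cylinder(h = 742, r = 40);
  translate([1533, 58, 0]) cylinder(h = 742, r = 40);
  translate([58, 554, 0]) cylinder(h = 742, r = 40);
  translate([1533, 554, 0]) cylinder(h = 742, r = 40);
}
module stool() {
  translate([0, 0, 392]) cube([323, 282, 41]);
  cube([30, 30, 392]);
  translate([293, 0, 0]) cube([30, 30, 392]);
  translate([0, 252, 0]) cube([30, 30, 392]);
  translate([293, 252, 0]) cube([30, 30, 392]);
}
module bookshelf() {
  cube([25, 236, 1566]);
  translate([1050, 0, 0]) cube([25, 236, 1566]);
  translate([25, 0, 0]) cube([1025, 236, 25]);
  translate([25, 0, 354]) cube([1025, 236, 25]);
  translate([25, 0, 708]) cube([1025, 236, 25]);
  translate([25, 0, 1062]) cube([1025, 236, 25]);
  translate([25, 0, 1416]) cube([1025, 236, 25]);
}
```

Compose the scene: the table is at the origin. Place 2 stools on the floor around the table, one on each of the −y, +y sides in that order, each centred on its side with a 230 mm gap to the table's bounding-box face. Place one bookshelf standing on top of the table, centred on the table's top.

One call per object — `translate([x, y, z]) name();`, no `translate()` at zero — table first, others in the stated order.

table();
translate([634, -512, 0]) stool();
translate([634, 842, 0]) stool();
translate([258, 188, 778]) bookshelf();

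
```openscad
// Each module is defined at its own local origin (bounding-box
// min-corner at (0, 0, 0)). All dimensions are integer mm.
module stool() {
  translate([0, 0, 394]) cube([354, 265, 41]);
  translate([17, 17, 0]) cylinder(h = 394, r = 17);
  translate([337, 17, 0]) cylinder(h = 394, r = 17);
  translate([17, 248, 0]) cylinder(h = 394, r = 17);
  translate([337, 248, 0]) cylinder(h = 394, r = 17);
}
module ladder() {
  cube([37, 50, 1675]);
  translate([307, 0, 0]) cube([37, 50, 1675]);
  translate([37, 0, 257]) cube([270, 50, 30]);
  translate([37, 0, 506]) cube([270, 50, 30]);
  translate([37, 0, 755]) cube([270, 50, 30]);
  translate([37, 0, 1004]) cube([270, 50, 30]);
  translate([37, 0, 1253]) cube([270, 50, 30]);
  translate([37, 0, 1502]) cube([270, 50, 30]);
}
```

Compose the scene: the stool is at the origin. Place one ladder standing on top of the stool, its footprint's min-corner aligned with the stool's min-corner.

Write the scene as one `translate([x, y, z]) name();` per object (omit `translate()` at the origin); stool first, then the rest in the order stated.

stool();
translate([0, 0, 435]) ladder();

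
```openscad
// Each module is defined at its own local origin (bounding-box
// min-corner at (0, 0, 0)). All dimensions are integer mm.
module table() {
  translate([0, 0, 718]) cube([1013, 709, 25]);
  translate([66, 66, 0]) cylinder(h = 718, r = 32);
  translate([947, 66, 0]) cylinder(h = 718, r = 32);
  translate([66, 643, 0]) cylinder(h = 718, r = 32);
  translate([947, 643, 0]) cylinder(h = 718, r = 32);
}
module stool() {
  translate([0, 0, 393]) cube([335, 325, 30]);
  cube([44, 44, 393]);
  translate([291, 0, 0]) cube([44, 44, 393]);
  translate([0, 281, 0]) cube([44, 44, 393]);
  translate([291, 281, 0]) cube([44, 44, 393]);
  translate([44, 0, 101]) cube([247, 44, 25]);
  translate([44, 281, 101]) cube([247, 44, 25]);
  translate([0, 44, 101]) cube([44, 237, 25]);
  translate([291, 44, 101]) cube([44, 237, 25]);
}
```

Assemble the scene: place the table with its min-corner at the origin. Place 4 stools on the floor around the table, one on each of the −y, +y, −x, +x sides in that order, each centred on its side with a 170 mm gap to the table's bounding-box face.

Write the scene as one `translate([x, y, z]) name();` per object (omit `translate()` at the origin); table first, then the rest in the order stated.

table();
translate([339, -495, 0]) stool();
translate([339, 879, 0]) stool();
translate([-505, 192, 0]) stool();
translate([1183, 192, 0]) stool();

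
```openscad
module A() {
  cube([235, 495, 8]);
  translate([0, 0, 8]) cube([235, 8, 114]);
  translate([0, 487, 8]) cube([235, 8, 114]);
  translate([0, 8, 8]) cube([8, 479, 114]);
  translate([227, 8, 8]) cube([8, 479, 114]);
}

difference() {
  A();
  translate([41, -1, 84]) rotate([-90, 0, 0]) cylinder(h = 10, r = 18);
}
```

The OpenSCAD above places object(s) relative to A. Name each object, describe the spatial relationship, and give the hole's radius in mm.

The subtracted cylinder has r = 18 mm.

A is an open box. The open box has a circular hole through its front wall. The hole's radius is 18 mm.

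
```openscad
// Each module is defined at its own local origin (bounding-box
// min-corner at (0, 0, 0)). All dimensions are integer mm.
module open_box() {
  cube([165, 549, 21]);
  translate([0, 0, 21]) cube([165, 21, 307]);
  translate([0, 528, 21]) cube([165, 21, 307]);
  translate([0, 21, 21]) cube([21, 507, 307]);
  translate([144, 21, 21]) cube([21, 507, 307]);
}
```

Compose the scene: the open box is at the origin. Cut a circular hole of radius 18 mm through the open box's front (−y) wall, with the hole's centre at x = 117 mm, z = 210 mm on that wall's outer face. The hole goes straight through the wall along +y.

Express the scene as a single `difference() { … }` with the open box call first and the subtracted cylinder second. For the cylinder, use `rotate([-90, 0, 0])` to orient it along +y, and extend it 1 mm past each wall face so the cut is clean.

difference() {
  open_box();
  translate([117, -1, 210]) rotate([-90, 0, 0]) cylinder(h = 23, r = 18);
}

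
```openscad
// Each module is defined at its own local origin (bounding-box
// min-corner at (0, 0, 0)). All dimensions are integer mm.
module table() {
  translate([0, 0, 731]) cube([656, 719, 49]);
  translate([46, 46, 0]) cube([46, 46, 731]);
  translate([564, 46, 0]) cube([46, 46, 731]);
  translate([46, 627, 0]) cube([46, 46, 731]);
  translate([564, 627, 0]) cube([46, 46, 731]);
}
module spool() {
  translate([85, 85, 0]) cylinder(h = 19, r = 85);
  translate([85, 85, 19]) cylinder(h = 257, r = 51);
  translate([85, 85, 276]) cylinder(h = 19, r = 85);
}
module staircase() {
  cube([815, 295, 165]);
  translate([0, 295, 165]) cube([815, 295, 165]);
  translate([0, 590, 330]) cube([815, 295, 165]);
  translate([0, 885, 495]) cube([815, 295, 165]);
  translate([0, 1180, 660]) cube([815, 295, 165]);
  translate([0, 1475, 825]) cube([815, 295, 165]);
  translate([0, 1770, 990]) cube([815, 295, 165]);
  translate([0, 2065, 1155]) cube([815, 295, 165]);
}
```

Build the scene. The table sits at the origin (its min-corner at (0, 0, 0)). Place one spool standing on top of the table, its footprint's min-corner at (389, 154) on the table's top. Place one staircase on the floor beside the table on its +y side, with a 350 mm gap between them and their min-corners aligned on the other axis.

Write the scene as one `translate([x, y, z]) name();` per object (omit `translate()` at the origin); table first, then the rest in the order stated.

table();
translate([389, 154, 780]) spool();
translate([0, 1069, 0]) staircase();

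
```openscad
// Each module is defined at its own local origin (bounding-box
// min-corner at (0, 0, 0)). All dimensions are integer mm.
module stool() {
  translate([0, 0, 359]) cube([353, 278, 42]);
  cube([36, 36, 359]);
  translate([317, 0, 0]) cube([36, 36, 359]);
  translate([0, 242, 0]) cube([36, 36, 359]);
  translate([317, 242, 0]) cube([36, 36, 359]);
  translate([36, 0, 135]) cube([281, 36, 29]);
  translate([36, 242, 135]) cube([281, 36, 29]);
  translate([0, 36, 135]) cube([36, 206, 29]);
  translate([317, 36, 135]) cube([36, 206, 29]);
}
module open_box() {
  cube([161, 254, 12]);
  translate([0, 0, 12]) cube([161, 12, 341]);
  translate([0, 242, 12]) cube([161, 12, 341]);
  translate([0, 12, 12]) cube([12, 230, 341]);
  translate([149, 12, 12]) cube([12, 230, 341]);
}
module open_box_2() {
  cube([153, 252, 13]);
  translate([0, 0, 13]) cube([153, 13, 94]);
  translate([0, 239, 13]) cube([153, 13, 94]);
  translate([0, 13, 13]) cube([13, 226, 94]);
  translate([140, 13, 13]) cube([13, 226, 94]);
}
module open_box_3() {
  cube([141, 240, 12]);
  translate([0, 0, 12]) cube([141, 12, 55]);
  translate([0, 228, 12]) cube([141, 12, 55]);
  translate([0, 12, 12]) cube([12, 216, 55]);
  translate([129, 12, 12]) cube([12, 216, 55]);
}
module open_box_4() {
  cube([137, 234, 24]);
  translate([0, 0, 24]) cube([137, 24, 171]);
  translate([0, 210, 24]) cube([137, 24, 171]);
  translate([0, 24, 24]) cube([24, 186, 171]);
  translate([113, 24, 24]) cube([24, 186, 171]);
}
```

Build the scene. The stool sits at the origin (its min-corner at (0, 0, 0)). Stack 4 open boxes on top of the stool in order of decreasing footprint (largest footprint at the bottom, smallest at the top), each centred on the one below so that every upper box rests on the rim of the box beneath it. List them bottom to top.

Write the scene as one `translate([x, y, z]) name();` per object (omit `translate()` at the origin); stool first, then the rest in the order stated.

stool();
translate([96, 12, 401]) open_box();
translate([100, 13, 754]) open_box_2();
translate([106, 19, 861]) open_box_3();
translate([108, 22, 928]) open_box_4();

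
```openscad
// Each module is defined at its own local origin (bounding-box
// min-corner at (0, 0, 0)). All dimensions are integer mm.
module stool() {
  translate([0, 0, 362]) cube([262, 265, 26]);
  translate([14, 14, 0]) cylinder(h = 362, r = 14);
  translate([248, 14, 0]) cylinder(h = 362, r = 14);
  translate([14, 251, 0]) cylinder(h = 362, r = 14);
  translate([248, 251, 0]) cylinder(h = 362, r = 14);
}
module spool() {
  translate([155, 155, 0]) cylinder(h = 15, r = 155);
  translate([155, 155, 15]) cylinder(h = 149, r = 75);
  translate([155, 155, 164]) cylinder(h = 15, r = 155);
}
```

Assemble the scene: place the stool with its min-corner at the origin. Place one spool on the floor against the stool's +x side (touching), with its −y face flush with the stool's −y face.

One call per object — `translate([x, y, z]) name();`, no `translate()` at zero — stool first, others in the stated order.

stool();
translate([262, 0, 0]) spool();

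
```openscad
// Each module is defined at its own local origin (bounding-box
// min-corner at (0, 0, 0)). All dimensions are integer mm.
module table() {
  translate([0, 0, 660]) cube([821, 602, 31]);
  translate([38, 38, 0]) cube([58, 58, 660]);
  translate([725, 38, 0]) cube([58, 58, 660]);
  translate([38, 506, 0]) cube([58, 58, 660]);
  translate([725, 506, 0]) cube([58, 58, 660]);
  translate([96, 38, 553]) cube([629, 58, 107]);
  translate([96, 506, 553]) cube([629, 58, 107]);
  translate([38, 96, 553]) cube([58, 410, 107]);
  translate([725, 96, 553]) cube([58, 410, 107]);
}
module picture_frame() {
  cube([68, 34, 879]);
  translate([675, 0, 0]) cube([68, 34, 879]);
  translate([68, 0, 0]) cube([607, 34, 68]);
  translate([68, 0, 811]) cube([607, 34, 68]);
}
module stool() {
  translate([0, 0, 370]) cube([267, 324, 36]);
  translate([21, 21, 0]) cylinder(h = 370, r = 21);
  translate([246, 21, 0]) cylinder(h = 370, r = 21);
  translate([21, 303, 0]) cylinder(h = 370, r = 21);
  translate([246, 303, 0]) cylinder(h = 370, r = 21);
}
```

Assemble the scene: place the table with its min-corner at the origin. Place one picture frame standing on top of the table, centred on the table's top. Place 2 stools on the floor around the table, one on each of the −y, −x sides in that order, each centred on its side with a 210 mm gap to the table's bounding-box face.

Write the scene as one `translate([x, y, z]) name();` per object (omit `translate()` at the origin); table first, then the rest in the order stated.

table();
translate([39, 284, 691]) picture_frame();
translate([277, -534, 0]) stool();
translate([-477, 139, 0]) stool();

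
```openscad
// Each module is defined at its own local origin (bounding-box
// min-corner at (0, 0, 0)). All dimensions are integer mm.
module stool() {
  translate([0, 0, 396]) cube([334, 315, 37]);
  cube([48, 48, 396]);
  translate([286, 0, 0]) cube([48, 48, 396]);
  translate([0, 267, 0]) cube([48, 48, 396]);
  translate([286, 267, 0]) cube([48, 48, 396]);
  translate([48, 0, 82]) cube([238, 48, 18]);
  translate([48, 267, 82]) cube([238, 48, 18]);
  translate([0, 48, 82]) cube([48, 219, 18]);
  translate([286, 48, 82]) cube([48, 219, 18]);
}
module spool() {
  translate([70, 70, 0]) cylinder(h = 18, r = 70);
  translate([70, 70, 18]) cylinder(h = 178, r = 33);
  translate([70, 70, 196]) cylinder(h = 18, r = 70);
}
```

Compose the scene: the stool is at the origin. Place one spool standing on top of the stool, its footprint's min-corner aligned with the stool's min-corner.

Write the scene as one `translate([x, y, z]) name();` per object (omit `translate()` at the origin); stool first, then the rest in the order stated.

stool();
translate([0, 0, 433]) spool();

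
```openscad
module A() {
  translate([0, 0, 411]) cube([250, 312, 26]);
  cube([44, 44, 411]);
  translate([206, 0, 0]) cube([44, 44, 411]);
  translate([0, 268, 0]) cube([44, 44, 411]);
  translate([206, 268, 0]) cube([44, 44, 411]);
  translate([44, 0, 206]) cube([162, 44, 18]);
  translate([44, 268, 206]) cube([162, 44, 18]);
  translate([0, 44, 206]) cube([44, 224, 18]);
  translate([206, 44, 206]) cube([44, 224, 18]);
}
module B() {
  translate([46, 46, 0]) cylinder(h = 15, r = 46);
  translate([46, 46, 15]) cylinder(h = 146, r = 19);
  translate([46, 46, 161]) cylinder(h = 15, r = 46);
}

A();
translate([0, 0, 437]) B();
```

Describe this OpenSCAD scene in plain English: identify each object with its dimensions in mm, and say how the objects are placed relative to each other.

A is a simple wooden stool: a rectangular seat 250 mm (x) by 312 mm (y), 26 mm thick, top face at z = 437 mm, on four square legs, each 44×44 mm in cross-section. The legs rest on z = 0, each flush with a corner of the seat. Four stretchers, 44 mm wide and 18 mm tall, connect adjacent legs with their undersides at z = 206 mm, each running between the inner faces of the legs it joins and aligned with the legs' outer faces on the other axis.

B is a spool: two coaxial disc flanges of radius 46 mm and thickness 15 mm, joined by a core cylinder of radius 19 mm and height 146 mm. The lower flange rests on z = 0 and the three cylinders share a vertical axis.

The spool is on top of the stool.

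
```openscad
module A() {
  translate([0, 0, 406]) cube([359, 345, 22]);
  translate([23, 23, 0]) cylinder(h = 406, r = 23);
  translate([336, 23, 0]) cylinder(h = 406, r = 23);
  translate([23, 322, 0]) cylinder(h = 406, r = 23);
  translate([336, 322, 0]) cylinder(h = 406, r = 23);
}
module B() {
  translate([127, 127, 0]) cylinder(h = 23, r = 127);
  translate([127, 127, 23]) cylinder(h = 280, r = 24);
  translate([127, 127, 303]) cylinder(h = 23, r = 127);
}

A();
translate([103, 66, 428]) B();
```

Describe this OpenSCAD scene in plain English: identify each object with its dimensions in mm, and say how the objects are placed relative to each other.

A is a simple wooden stool: a rectangular seat 359 mm (x) by 345 mm (y), 22 mm thick, top face at z = 428 mm, on four round legs, each 46 mm in diameter. The legs rest on z = 0, each leg's axis is inset half a diameter from the nearest pair of seat edges (so the leg's bounding box is flush with the corner).

B is a spool: two coaxial disc flanges of radius 127 mm and thickness 23 mm, joined by a core cylinder of radius 24 mm and height 280 mm. The lower flange rests on z = 0 and the three cylinders share a vertical axis.

The spool is on top of the stool.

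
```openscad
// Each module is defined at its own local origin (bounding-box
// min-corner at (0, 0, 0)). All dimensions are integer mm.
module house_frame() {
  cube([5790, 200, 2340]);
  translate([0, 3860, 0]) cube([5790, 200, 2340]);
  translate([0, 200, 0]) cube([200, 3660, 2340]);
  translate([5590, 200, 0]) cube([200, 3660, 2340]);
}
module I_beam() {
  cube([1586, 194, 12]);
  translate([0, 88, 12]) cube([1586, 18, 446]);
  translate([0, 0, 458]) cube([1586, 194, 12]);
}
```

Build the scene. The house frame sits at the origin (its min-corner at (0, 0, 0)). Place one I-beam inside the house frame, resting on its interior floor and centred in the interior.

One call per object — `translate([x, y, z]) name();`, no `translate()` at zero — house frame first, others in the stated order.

house_frame();
translate([2102, 1933, 0]) I_beam();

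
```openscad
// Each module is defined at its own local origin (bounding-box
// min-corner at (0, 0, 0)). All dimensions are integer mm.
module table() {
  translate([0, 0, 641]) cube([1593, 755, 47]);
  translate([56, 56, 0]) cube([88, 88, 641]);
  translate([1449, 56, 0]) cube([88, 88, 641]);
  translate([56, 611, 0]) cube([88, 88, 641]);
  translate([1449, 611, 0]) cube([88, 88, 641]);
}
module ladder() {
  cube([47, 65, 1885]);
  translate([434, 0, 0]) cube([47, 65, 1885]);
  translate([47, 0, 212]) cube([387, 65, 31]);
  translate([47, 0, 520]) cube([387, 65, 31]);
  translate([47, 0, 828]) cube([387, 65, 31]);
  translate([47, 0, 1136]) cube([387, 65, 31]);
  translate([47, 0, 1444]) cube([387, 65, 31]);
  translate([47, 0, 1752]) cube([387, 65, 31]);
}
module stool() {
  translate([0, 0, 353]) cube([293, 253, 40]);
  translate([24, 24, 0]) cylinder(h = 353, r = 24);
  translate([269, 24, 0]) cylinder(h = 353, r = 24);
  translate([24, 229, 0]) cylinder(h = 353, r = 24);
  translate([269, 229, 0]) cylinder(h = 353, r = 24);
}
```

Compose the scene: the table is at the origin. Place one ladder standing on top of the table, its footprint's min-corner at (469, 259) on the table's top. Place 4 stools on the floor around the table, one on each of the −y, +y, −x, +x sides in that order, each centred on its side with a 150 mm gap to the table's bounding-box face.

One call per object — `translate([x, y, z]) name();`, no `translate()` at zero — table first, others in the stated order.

table();
translate([469, 259, 688]) ladder();
translate([650, -403, 0]) stool();
translate([650, 905, 0]) stool();
translate([-443, 251, 0]) stool();
translate([1743, 251, 0]) stool();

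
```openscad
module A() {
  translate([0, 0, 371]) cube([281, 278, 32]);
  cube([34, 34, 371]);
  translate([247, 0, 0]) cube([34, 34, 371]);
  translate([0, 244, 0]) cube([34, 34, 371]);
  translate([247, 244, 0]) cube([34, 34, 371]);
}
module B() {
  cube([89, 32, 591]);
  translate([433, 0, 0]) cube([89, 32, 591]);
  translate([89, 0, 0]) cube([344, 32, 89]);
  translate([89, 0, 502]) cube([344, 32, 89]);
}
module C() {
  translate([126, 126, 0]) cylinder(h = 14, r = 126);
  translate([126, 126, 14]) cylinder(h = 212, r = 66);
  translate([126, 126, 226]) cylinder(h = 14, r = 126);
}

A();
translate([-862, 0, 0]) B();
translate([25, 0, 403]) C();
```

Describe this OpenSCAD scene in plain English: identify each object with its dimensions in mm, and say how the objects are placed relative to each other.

A is a four-legged stool. The seat is a 281×278×32 mm slab whose top surface is at z = 403 mm; four square legs, each 34×34 mm in cross-section, run from the floor (z = 0) to the underside of the seat, each flush with a corner of the seat.

B is a rectangular picture frame lying in the x–z plane (depth along y). The opening is 344 mm wide (x) by 413 mm tall (z), surrounded by a border 89 mm wide on all four sides. The frame is 32 mm deep and is made of two full-height vertical stiles with two horizontal rails fitted between them.

C is a spool: two coaxial disc flanges of radius 126 mm and thickness 14 mm, joined by a core cylinder of radius 66 mm and height 212 mm. The lower flange rests on z = 0 and the three cylinders share a vertical axis.

The picture frame is on the floor beside the stool on its −x side. The spool is on top of the stool.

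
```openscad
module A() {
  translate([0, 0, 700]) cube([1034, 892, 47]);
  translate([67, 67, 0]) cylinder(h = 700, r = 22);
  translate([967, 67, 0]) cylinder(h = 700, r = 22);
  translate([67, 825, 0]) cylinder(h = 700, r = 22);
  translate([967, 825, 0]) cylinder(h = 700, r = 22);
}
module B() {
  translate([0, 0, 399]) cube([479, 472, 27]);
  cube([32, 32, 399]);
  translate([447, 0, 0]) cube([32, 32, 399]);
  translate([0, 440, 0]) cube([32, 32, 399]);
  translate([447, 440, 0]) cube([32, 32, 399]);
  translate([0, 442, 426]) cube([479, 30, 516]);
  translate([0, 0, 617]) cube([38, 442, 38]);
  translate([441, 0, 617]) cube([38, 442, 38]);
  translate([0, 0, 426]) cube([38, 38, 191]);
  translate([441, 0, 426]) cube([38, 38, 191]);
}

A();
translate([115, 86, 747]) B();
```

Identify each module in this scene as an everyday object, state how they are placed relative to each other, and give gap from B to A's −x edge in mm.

A is a table. B is a chair. The chair is on top of the table. The gap from the chair to the table's −x edge is 115 mm.

The chair's min-x is at 115; the table's min-x is 0; gap = 115 mm.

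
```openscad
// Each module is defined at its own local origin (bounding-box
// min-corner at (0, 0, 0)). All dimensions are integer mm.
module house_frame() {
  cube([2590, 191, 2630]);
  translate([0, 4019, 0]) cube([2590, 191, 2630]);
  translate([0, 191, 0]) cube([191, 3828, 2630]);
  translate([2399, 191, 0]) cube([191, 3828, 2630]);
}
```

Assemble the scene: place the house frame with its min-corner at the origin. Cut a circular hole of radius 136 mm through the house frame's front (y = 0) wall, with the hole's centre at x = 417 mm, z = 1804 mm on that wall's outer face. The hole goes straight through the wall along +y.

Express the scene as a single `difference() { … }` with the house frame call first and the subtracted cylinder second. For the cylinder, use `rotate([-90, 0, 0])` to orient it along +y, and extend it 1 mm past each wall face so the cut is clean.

difference() {
  house_frame();
  translate([417, -1, 1804]) rotate([-90, 0, 0]) cylinder(h = 193, r = 136);
}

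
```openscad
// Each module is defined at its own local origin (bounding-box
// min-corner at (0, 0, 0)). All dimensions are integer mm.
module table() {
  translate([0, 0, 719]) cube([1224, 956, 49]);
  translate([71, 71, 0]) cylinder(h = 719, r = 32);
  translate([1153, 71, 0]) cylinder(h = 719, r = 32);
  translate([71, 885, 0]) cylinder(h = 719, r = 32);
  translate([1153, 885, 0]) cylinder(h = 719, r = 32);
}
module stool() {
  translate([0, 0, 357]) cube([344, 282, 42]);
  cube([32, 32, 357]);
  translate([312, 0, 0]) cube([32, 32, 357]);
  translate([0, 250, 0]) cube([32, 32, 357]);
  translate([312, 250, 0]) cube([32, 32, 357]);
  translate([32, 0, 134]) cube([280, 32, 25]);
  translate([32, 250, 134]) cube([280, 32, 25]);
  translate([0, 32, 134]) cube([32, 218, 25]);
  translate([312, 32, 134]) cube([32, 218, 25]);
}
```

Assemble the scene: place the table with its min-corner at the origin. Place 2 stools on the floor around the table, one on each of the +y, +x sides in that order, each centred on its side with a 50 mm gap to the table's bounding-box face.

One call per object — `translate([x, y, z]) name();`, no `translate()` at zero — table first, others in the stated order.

table();
translate([440, 1006, 0]) stool();
translate([1274, 337, 0]) stool();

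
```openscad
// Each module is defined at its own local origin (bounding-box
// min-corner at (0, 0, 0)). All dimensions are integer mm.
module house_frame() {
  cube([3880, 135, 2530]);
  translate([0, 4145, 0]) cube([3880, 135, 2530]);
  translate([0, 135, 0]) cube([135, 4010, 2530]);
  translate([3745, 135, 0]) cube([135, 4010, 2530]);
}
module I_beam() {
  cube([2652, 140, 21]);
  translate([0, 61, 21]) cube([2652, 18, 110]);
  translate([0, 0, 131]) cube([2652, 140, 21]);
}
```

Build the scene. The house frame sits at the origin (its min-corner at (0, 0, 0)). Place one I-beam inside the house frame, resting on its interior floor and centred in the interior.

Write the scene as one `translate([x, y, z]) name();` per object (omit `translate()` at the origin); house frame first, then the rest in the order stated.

house_frame();
translate([614, 2070, 0]) I_beam();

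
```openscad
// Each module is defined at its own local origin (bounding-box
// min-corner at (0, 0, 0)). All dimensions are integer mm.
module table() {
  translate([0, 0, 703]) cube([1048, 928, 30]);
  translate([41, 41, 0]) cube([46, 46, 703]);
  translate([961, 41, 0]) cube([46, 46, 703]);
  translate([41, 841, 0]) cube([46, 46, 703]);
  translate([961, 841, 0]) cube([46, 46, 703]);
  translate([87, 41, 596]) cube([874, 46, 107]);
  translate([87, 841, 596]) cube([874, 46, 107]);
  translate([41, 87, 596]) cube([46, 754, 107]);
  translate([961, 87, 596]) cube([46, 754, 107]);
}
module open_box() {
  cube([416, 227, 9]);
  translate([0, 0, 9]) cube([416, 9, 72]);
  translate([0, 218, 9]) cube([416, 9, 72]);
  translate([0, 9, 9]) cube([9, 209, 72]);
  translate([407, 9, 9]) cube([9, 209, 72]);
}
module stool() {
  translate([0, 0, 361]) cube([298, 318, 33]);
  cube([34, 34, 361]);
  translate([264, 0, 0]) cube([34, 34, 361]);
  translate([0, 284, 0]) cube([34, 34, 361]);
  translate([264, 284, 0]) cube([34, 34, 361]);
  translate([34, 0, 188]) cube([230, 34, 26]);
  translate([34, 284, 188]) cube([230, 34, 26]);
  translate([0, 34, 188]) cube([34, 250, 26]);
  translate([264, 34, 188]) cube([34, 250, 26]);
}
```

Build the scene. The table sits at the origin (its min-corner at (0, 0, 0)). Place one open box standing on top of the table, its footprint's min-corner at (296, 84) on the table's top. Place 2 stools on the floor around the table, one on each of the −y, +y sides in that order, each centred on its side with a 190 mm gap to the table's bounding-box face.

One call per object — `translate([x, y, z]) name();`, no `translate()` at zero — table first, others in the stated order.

table();
translate([296, 84, 733]) open_box();
translate([375, -508, 0]) stool();
translate([375, 1118, 0]) stool();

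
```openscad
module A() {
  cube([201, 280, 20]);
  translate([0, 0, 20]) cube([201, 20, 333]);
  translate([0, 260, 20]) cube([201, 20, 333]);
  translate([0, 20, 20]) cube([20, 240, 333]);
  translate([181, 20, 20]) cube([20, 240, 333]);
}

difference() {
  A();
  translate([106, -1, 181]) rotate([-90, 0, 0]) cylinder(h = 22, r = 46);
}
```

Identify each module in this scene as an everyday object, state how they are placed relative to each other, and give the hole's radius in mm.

A is an open box. The open box has a circular hole through its front wall. The hole's radius is 46 mm.

The subtracted cylinder has r = 46 mm.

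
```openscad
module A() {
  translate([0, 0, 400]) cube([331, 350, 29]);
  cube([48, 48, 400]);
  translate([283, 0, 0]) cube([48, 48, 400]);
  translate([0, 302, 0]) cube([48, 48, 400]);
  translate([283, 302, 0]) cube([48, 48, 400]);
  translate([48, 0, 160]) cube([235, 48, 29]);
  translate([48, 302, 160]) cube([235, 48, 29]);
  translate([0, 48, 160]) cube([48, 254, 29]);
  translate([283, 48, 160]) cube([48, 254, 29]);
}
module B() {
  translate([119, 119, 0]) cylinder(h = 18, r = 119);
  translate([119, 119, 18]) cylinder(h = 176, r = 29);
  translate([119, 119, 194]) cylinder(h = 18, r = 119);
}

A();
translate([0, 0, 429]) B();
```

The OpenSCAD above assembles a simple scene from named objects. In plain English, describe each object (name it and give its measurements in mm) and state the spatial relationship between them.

A is a four-legged stool. The seat is a 331×350×29 mm slab whose top surface is at z = 429 mm; four square legs, each 48×48 mm in cross-section, run from the floor (z = 0) to the underside of the seat, each flush with a corner of the seat. Four stretchers, 48 mm wide and 29 mm tall, connect adjacent legs with their undersides at z = 160 mm, each running between the inner faces of the legs it joins and aligned with the legs' outer faces on the other axis.

B is a spool: two coaxial disc flanges of radius 119 mm and thickness 18 mm, joined by a core cylinder of radius 29 mm and height 176 mm. The lower flange rests on z = 0 and the three cylinders share a vertical axis.

The spool is on top of the stool.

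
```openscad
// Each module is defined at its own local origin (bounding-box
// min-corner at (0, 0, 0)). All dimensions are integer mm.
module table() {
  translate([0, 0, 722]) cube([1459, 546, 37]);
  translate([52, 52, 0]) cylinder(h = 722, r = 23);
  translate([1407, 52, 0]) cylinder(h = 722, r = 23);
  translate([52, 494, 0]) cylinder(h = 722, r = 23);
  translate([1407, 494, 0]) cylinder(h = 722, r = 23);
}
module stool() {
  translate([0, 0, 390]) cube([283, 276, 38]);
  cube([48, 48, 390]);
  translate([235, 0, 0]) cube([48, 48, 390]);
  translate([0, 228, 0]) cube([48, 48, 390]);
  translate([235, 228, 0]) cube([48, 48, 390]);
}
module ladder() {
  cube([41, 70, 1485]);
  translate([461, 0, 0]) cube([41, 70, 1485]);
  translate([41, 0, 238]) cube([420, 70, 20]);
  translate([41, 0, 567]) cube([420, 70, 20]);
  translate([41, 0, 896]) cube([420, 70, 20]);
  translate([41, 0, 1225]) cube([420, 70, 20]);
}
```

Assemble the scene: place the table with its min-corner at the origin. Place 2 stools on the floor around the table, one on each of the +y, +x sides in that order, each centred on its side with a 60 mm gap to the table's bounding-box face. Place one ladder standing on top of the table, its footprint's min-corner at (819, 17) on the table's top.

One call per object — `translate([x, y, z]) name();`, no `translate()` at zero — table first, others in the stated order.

table();
translate([588, 606, 0]) stool();
translate([1519, 135, 0]) stool();
translate([819, 17, 759]) ladder();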